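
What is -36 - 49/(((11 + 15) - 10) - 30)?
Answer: -65/2 ≈ -32.500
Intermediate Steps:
-36 - 49/(((11 + 15) - 10) - 30) = -36 - 49/((26 - 10) - 30) = -36 - 49/(16 - 30) = -36 - 49/(-14) = -36 - 1/14*(-49) = -36 + 7/2 = -65/2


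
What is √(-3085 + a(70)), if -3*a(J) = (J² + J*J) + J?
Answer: 5*I*√255 ≈ 79.844*I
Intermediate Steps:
a(J) = -2*J²/3 - J/3 (a(J) = -((J² + J*J) + J)/3 = -((J² + J²) + J)/3 = -(2*J² + J)/3 = -(J + 2*J²)/3 = -2*J²/3 - J/3)
√(-3085 + a(70)) = √(-3085 - ⅓*70*(1 + 2*70)) = √(-3085 - ⅓*70*(1 + 140)) = √(-3085 - ⅓*70*141) = √(-3085 - 3290) = √(-6375) = 5*I*√255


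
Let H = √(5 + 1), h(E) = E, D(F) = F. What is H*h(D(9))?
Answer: 9*√6 ≈ 22.045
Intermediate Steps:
H = √6 ≈ 2.4495
H*h(D(9)) = √6*9 = 9*√6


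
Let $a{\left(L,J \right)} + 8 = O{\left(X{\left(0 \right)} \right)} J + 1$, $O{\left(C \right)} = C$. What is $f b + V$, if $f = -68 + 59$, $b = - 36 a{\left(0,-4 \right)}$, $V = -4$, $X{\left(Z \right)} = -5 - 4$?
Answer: $9392$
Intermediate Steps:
$X{\left(Z \right)} = -9$
$a{\left(L,J \right)} = -7 - 9 J$ ($a{\left(L,J \right)} = -8 - \left(-1 + 9 J\right) = -7 - 9 J$)
$b = -1044$ ($b = - 36 \left(-7 - -36\right) = - 36 \left(-7 + 36\right) = \left(-36\right) 29 = -1044$)
$f = -9$
$f b + V = \left(-9\right) \left(-1044\right) - 4 = 9396 - 4 = 9392$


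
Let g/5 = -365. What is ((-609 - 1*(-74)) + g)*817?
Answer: -1928120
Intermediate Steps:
g = -1825 (g = 5*(-365) = -1825)
((-609 - 1*(-74)) + g)*817 = ((-609 - 1*(-74)) - 1825)*817 = ((-609 + 74) - 1825)*817 = (-535 - 1825)*817 = -2360*817 = -1928120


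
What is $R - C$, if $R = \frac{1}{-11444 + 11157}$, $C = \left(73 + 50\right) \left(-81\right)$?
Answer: $\frac{2859380}{287} \approx 9963.0$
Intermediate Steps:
$C = -9963$ ($C = 123 \left(-81\right) = -9963$)
$R = - \frac{1}{287}$ ($R = \frac{1}{-287} = - \frac{1}{287} \approx -0.0034843$)
$R - C = - \frac{1}{287} - -9963 = - \frac{1}{287} + 9963 = \frac{2859380}{287}$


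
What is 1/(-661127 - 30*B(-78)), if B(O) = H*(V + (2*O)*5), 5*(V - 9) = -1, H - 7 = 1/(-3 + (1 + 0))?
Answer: -1/510743 ≈ -1.9579e-6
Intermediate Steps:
H = 13/2 (H = 7 + 1/(-3 + (1 + 0)) = 7 + 1/(-3 + 1) = 7 + 1/(-2) = 7 - 1/2 = 13/2 ≈ 6.5000)
V = 44/5 (V = 9 + (1/5)*(-1) = 9 - 1/5 = 44/5 ≈ 8.8000)
B(O) = 286/5 + 65*O (B(O) = 13*(44/5 + (2*O)*5)/2 = 13*(44/5 + 10*O)/2 = 286/5 + 65*O)
1/(-661127 - 30*B(-78)) = 1/(-661127 - 30*(286/5 + 65*(-78))) = 1/(-661127 - 30*(286/5 - 5070)) = 1/(-661127 - 30*(-25064/5)) = 1/(-661127 + 150384) = 1/(-510743) = -1/510743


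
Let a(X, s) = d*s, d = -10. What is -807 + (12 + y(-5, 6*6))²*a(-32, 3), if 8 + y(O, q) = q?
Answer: -48807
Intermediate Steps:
y(O, q) = -8 + q
a(X, s) = -10*s
-807 + (12 + y(-5, 6*6))²*a(-32, 3) = -807 + (12 + (-8 + 6*6))²*(-10*3) = -807 + (12 + (-8 + 36))²*(-30) = -807 + (12 + 28)²*(-30) = -807 + 40²*(-30) = -807 + 1600*(-30) = -807 - 48000 = -48807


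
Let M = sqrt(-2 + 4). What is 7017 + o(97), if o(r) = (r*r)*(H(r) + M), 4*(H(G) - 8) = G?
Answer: 1241829/4 + 9409*sqrt(2) ≈ 3.2376e+5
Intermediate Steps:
H(G) = 8 + G/4
M = sqrt(2) ≈ 1.4142
o(r) = r**2*(8 + sqrt(2) + r/4) (o(r) = (r*r)*((8 + r/4) + sqrt(2)) = r**2*(8 + sqrt(2) + r/4))
7017 + o(97) = 7017 + 97**2*(8 + sqrt(2) + (1/4)*97) = 7017 + 9409*(8 + sqrt(2) + 97/4) = 7017 + 9409*(129/4 + sqrt(2)) = 7017 + (1213761/4 + 9409*sqrt(2)) = 1241829/4 + 9409*sqrt(2)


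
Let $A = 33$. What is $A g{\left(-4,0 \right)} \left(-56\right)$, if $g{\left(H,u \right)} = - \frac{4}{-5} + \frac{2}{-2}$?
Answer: $\frac{1848}{5} \approx 369.6$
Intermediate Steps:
$g{\left(H,u \right)} = - \frac{1}{5}$ ($g{\left(H,u \right)} = \left(-4\right) \left(- \frac{1}{5}\right) + 2 \left(- \frac{1}{2}\right) = \frac{4}{5} - 1 = - \frac{1}{5}$)
$A g{\left(-4,0 \right)} \left(-56\right) = 33 \left(- \frac{1}{5}\right) \left(-56\right) = \left(- \frac{33}{5}\right) \left(-56\right) = \frac{1848}{5}$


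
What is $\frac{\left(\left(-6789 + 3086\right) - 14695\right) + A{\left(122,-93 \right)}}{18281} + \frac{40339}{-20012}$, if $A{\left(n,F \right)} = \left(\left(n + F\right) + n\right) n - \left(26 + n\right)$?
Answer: $- \frac{739918747}{365839372} \approx -2.0225$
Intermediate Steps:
$A{\left(n,F \right)} = -26 - n + n \left(F + 2 n\right)$ ($A{\left(n,F \right)} = \left(\left(F + n\right) + n\right) n - \left(26 + n\right) = \left(F + 2 n\right) n - \left(26 + n\right) = n \left(F + 2 n\right) - \left(26 + n\right) = -26 - n + n \left(F + 2 n\right)$)
$\frac{\left(\left(-6789 + 3086\right) - 14695\right) + A{\left(122,-93 \right)}}{18281} + \frac{40339}{-20012} = \frac{\left(\left(-6789 + 3086\right) - 14695\right) - \left(11494 - 29768\right)}{18281} + \frac{40339}{-20012} = \left(\left(-3703 - 14695\right) - -18274\right) \frac{1}{18281} + 40339 \left(- \frac{1}{20012}\right) = \left(-18398 - -18274\right) \frac{1}{18281} - \frac{40339}{20012} = \left(-18398 + 18274\right) \frac{1}{18281} - \frac{40339}{20012} = \left(-124\right) \frac{1}{18281} - \frac{40339}{20012} = - \frac{124}{18281} - \frac{40339}{20012} = - \frac{739918747}{365839372}$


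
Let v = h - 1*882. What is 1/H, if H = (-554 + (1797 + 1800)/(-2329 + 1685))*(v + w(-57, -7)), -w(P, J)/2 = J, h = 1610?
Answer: -46/19099769 ≈ -2.4084e-6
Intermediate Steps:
w(P, J) = -2*J
v = 728 (v = 1610 - 1*882 = 1610 - 882 = 728)
H = -19099769/46 (H = (-554 + (1797 + 1800)/(-2329 + 1685))*(728 - 2*(-7)) = (-554 + 3597/(-644))*(728 + 14) = (-554 + 3597*(-1/644))*742 = (-554 - 3597/644)*742 = -360373/644*742 = -19099769/46 ≈ -4.1521e+5)
1/H = 1/(-19099769/46) = -46/19099769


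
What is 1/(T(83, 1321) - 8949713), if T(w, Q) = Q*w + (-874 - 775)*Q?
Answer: -1/11018399 ≈ -9.0757e-8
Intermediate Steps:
T(w, Q) = -1649*Q + Q*w (T(w, Q) = Q*w - 1649*Q = -1649*Q + Q*w)
1/(T(83, 1321) - 8949713) = 1/(1321*(-1649 + 83) - 8949713) = 1/(1321*(-1566) - 8949713) = 1/(-2068686 - 8949713) = 1/(-11018399) = -1/11018399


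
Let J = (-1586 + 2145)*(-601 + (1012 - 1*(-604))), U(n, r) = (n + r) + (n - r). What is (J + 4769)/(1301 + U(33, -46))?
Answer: 572154/1367 ≈ 418.55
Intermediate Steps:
U(n, r) = 2*n
J = 567385 (J = 559*(-601 + (1012 + 604)) = 559*(-601 + 1616) = 559*1015 = 567385)
(J + 4769)/(1301 + U(33, -46)) = (567385 + 4769)/(1301 + 2*33) = 572154/(1301 + 66) = 572154/1367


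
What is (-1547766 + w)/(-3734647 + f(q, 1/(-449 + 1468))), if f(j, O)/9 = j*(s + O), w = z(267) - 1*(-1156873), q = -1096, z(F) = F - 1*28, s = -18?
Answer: 398076426/3624689669 ≈ 0.10982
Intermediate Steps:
z(F) = -28 + F (z(F) = F - 28 = -28 + F)
w = 1157112 (w = (-28 + 267) - 1*(-1156873) = 239 + 1156873 = 1157112)
f(j, O) = 9*j*(-18 + O) (f(j, O) = 9*(j*(-18 + O)) = 9*j*(-18 + O))
(-1547766 + w)/(-3734647 + f(q, 1/(-449 + 1468))) = (-1547766 + 1157112)/(-3734647 + 9*(-1096)*(-18 + 1/(-449 + 1468))) = -390654/(-3734647 + 9*(-1096)*(-18 + 1/1019)) = -390654/(-3734647 + 9*(-1096)*(-18341/1019)) = -390654/(-3734647 + 180915624/1019) = -390654/(-3624689669/1019) = -390654*(-1019/3624689669) = 398076426/3624689669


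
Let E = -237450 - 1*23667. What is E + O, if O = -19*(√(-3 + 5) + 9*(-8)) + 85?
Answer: -259664 - 19*√2 ≈ -2.5969e+5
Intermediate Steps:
E = -261117 (E = -237450 - 23667 = -261117)
O = 1453 - 19*√2 (O = -19*(√2 - 72) + 85 = -19*(-72 + √2) + 85 = (1368 - 19*√2) + 85 = 1453 - 19*√2 ≈ 1426.1)
E + O = -261117 + (1453 - 19*√2) = -259664 - 19*√2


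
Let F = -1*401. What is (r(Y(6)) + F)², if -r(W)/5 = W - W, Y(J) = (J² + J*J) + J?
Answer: 160801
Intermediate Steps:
Y(J) = J + 2*J² (Y(J) = (J² + J²) + J = 2*J² + J = J + 2*J²)
r(W) = 0 (r(W) = -5*(W - W) = -5*0 = 0)
F = -401
(r(Y(6)) + F)² = (0 - 401)² = (-401)² = 160801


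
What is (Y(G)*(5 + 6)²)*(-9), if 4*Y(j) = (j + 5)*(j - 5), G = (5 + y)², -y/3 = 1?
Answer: 9801/4 ≈ 2450.3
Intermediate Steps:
y = -3 (y = -3*1 = -3)
G = 4 (G = (5 - 3)² = 2² = 4)
Y(j) = (-5 + j)*(5 + j)/4 (Y(j) = ((j + 5)*(j - 5))/4 = ((5 + j)*(-5 + j))/4 = ((-5 + j)*(5 + j))/4 = (-5 + j)*(5 + j)/4)
(Y(G)*(5 + 6)²)*(-9) = ((-25/4 + (¼)*4²)*(5 + 6)²)*(-9) = ((-25/4 + (¼)*16)*11²)*(-9) = ((-25/4 + 4)*121)*(-9) = -9/4*121*(-9) = -1089/4*(-9) = 9801/4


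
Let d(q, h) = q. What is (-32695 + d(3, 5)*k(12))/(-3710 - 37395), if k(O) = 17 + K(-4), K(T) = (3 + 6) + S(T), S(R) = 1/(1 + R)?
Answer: 32618/41105 ≈ 0.79353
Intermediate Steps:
K(T) = 9 + 1/(1 + T) (K(T) = (3 + 6) + 1/(1 + T) = 9 + 1/(1 + T))
k(O) = 77/3 (k(O) = 17 + (10 + 9*(-4))/(1 - 4) = 17 + (10 - 36)/(-3) = 17 - ⅓*(-26) = 17 + 26/3 = 77/3)
(-32695 + d(3, 5)*k(12))/(-3710 - 37395) = (-32695 + 3*(77/3))/(-3710 - 37395) = (-32695 + 77)/(-41105) = -32618*(-1/41105) = 32618/41105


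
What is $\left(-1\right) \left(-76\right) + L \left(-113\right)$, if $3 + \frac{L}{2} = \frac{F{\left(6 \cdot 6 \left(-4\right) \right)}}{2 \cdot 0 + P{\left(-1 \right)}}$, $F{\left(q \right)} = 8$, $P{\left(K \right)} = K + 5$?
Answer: $302$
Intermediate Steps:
$P{\left(K \right)} = 5 + K$
$L = -2$ ($L = -6 + 2 \frac{8}{2 \cdot 0 + \left(5 - 1\right)} = -6 + 2 \frac{8}{0 + 4} = -6 + 2 \cdot \frac{8}{4} = -6 + 2 \cdot 8 \cdot \frac{1}{4} = -6 + 2 \cdot 2 = -6 + 4 = -2$)
$\left(-1\right) \left(-76\right) + L \left(-113\right) = \left(-1\right) \left(-76\right) - -226 = 76 + 226 = 302$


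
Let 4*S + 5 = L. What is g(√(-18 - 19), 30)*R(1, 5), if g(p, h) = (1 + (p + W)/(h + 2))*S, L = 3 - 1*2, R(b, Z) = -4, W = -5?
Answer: 27/8 + I*√37/8 ≈ 3.375 + 0.76035*I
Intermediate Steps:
L = 1 (L = 3 - 2 = 1)
S = -1 (S = -5/4 + (¼)*1 = -5/4 + ¼ = -1)
g(p, h) = -1 - (-5 + p)/(2 + h) (g(p, h) = (1 + (p - 5)/(h + 2))*(-1) = (1 + (-5 + p)/(2 + h))*(-1) = -1 - (-5 + p)/(2 + h))
g(√(-18 - 19), 30)*R(1, 5) = ((3 - 1*30 - √(-18 - 19))/(2 + 30))*(-4) = ((3 - 30 - √(-37))/32)*(-4) = ((3 - 30 - I*√37)/32)*(-4) = ((-27 - I*√37)/32)*(-4) = (-27/32 - I*√37/32)*(-4) = 27/8 + I*√37/8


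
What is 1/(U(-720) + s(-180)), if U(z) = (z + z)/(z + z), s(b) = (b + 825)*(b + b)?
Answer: -1/232199 ≈ -4.3067e-6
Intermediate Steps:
s(b) = 2*b*(825 + b) (s(b) = (825 + b)*(2*b) = 2*b*(825 + b))
U(z) = 1 (U(z) = (2*z)/((2*z)) = (2*z)*(1/(2*z)) = 1)
1/(U(-720) + s(-180)) = 1/(1 + 2*(-180)*(825 - 180)) = 1/(1 + 2*(-180)*645) = 1/(1 - 232200) = 1/(-232199) = -1/232199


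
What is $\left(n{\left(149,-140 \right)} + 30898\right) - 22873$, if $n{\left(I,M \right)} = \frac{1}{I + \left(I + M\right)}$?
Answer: $\frac{1267951}{158} \approx 8025.0$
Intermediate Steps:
$n{\left(I,M \right)} = \frac{1}{M + 2 I}$
$\left(n{\left(149,-140 \right)} + 30898\right) - 22873 = \left(\frac{1}{-140 + 2 \cdot 149} + 30898\right) - 22873 = \left(\frac{1}{-140 + 298} + 30898\right) - 22873 = \left(\frac{1}{158} + 30898\right) - 22873 = \frac{4881885}{158} - 22873 = \frac{1267951}{158}$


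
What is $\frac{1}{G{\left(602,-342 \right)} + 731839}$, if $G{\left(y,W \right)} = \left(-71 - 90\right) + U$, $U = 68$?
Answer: $\frac{1}{731746} \approx 1.3666 \cdot 10^{-6}$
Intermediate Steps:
$G{\left(y,W \right)} = -93$ ($G{\left(y,W \right)} = \left(-71 - 90\right) + 68 = -161 + 68 = -93$)
$\frac{1}{G{\left(602,-342 \right)} + 731839} = \frac{1}{-93 + 731839} = \frac{1}{731746}$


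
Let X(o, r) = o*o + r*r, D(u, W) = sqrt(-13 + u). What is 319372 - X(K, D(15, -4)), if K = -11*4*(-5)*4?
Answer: -455030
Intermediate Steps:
K = 880 (K = -(-220)*4 = -11*(-80) = 880)
X(o, r) = o**2 + r**2
319372 - X(K, D(15, -4)) = 319372 - (880**2 + (sqrt(-13 + 15))**2) = 319372 - (774400 + (sqrt(2))**2) = 319372 - (774400 + 2) = 319372 - 1*774402 = 319372 - 774402 = -455030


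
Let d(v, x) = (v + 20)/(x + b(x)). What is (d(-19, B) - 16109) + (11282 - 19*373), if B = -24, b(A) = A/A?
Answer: -274023/23 ≈ -11914.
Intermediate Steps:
b(A) = 1
d(v, x) = (20 + v)/(1 + x) (d(v, x) = (v + 20)/(x + 1) = (20 + v)/(1 + x))
(d(-19, B) - 16109) + (11282 - 19*373) = ((20 - 19)/(1 - 24) - 16109) + (11282 - 19*373) = (1/(-23) - 16109) + (11282 - 7087) = (-1/23*1 - 16109) + 4195 = (-1/23 - 16109) + 4195 = -370508/23 + 4195 = -274023/23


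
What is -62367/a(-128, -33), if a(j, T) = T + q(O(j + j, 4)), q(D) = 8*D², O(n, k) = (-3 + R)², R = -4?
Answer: -62367/19175 ≈ -3.2525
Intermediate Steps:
O(n, k) = 49 (O(n, k) = (-3 - 4)² = (-7)² = 49)
a(j, T) = 19208 + T (a(j, T) = T + 8*49² = T + 8*2401 = T + 19208 = 19208 + T)
-62367/a(-128, -33) = -62367/(19208 - 33) = -62367/19175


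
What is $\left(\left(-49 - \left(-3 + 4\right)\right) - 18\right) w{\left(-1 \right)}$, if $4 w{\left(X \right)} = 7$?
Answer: $-119$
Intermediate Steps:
$w{\left(X \right)} = \frac{7}{4}$ ($w{\left(X \right)} = \frac{1}{4} \cdot 7 = \frac{7}{4}$)
$\left(\left(-49 - \left(-3 + 4\right)\right) - 18\right) w{\left(-1 \right)} = \left(\left(-49 - \left(-3 + 4\right)\right) - 18\right) \frac{7}{4} = \left(\left(-49 - 1\right) - 18\right) \frac{7}{4} = \left(-50 - 18\right) \frac{7}{4} = \left(-68\right) \frac{7}{4} = -119$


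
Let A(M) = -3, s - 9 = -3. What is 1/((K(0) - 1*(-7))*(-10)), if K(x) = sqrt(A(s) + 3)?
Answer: -1/70 ≈ -0.014286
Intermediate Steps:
s = 6 (s = 9 - 3 = 6)
K(x) = 0 (K(x) = sqrt(-3 + 3) = sqrt(0) = 0)
1/((K(0) - 1*(-7))*(-10)) = 1/((0 - 1*(-7))*(-10)) = 1/((0 + 7)*(-10)) = 1/(7*(-10)) = 1/(-70) = -1/70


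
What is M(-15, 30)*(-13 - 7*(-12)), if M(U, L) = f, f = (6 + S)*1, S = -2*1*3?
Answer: 0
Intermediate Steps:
S = -6 (S = -2*3 = -6)
f = 0 (f = (6 - 6)*1 = 0*1 = 0)
M(U, L) = 0
M(-15, 30)*(-13 - 7*(-12)) = 0*(-13 - 7*(-12)) = 0*(-13 + 84) = 0*71 = 0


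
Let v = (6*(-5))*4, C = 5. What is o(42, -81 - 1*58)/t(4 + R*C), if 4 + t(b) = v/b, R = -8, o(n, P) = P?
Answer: 417/2 ≈ 208.50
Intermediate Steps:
v = -120 (v = -30*4 = -120)
t(b) = -4 - 120/b
o(42, -81 - 1*58)/t(4 + R*C) = (-81 - 1*58)/(-4 - 120/(4 - 8*5)) = (-81 - 58)/(-4 - 120/(4 - 40)) = -139/(-4 - 120/(-36)) = -139/(-4 - 120*(-1/36)) = -139/(-4 + 10/3) = -139/(-⅔) = -139*(-3/2) = 417/2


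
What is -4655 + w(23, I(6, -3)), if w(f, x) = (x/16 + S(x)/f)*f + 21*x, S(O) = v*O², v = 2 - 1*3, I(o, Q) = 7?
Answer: -72751/16 ≈ -4546.9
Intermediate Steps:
v = -1 (v = 2 - 3 = -1)
S(O) = -O²
w(f, x) = 21*x + f*(x/16 - x²/f) (w(f, x) = (x/16 + (-x²)/f)*f + 21*x = (x*(1/16) - x²/f)*f + 21*x = (x/16 - x²/f)*f + 21*x = f*(x/16 - x²/f) + 21*x = 21*x + f*(x/16 - x²/f))
-4655 + w(23, I(6, -3)) = -4655 + (1/16)*7*(336 + 23 - 16*7) = -4655 + (1/16)*7*(336 + 23 - 112) = -4655 + (1/16)*7*247 = -4655 + 1729/16 = -72751/16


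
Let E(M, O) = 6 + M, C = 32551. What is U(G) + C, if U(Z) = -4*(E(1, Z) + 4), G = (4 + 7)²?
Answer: 32507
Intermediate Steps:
G = 121 (G = 11² = 121)
U(Z) = -44 (U(Z) = -4*((6 + 1) + 4) = -4*(7 + 4) = -4*11 = -44)
U(G) + C = -44 + 32551 = 32507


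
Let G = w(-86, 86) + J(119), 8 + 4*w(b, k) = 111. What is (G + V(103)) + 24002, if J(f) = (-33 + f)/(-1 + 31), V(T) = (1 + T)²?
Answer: 2090797/60 ≈ 34847.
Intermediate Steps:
w(b, k) = 103/4 (w(b, k) = -2 + (¼)*111 = -2 + 111/4 = 103/4)
J(f) = -11/10 + f/30 (J(f) = (-33 + f)/30 = (-33 + f)*(1/30) = -11/10 + f/30)
G = 1717/60 (G = 103/4 + (-11/10 + (1/30)*119) = 103/4 + (-11/10 + 119/30) = 103/4 + 43/15 = 1717/60 ≈ 28.617)
(G + V(103)) + 24002 = (1717/60 + (1 + 103)²) + 24002 = (1717/60 + 104²) + 24002 = (1717/60 + 10816) + 24002 = 650677/60 + 24002 = 2090797/60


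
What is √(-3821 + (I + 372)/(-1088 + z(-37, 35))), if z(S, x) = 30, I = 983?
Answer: I*√8087946/46 ≈ 61.825*I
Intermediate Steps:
√(-3821 + (I + 372)/(-1088 + z(-37, 35))) = √(-3821 + (983 + 372)/(-1088 + 30)) = √(-3821 + 1355/(-1058)) = √(-3821 + 1355*(-1/1058)) = √(-3821 - 1355/1058) = √(-4043973/1058) = I*√8087946/46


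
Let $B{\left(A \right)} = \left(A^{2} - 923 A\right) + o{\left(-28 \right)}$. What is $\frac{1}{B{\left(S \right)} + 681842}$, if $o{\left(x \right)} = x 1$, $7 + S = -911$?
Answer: $\frac{1}{2371852} \approx 4.2161 \cdot 10^{-7}$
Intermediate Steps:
$S = -918$ ($S = -7 - 911 = -918$)
$o{\left(x \right)} = x$
$B{\left(A \right)} = -28 + A^{2} - 923 A$ ($B{\left(A \right)} = \left(A^{2} - 923 A\right) - 28 = -28 + A^{2} - 923 A$)
$\frac{1}{B{\left(S \right)} + 681842} = \frac{1}{\left(-28 + \left(-918\right)^{2} - -847314\right) + 681842} = \frac{1}{\left(-28 + 842724 + 847314\right) + 681842} = \frac{1}{1690010 + 681842} = \frac{1}{2371852}$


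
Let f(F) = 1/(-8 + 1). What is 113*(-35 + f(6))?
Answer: -27798/7 ≈ -3971.1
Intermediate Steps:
f(F) = -1/7 (f(F) = 1/(-7) = -1/7)
113*(-35 + f(6)) = 113*(-35 - 1/7) = 113*(-246/7) = -27798/7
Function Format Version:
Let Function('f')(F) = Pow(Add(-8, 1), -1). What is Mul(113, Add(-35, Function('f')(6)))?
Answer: Rational(-27798, 7) ≈ -3971.1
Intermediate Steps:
Function('f')(F) = Rational(-1, 7) (Function('f')(F) = Pow(-7, -1) = Rational(-1, 7))
Mul(113, Add(-35, Function('f')(6))) = Mul(113, Add(-35, Rational(-1, 7))) = Mul(113, Rational(-246, 7)) = Rational(-27798, 7)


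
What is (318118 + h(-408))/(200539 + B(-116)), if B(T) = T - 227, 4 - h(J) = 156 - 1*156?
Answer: 159061/100098 ≈ 1.5891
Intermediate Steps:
h(J) = 4 (h(J) = 4 - (156 - 1*156) = 4 - (156 - 156) = 4 - 1*0 = 4 + 0 = 4)
B(T) = -227 + T
(318118 + h(-408))/(200539 + B(-116)) = (318118 + 4)/(200539 + (-227 - 116)) = 318122/(200539 - 343) = 318122/200196 = 318122*(1/200196) = 159061/100098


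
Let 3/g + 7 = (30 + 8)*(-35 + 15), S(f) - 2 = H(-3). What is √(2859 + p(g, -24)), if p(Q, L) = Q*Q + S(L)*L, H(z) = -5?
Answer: 2*√431068767/767 ≈ 54.139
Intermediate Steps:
S(f) = -3 (S(f) = 2 - 5 = -3)
g = -3/767 (g = 3/(-7 + (30 + 8)*(-35 + 15)) = 3/(-7 + 38*(-20)) = 3/(-7 - 760) = 3/(-767) = 3*(-1/767) = -3/767 ≈ -0.0039113)
p(Q, L) = Q² - 3*L (p(Q, L) = Q*Q - 3*L = Q² - 3*L)
√(2859 + p(g, -24)) = √(2859 + ((-3/767)² - 3*(-24))) = √(2859 + (9/588289 + 72)) = √(2859 + 42356817/588289) = √(1724275068/588289) = 2*√431068767/767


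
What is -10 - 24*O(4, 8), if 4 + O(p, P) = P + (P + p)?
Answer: -394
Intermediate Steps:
O(p, P) = -4 + p + 2*P (O(p, P) = -4 + (P + (P + p)) = -4 + (p + 2*P) = -4 + p + 2*P)
-10 - 24*O(4, 8) = -10 - 24*(-4 + 4 + 2*8) = -10 - 24*(-4 + 4 + 16) = -10 - 24*16 = -10 - 384 = -394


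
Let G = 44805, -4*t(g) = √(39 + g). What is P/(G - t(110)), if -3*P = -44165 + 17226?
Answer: 6437343440/32119808251 - 107756*√149/96359424753 ≈ 0.20040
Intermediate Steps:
t(g) = -√(39 + g)/4
P = 26939/3 (P = -(-44165 + 17226)/3 = -⅓*(-26939) = 26939/3 ≈ 8979.7)
P/(G - t(110)) = 26939/(3*(44805 - (-1)*√(39 + 110)/4)) = 26939/(3*(44805 - (-1)*√149/4)) = 26939/(3*(44805 + √149/4))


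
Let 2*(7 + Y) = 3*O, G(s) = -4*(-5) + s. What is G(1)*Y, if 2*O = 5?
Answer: -273/4 ≈ -68.250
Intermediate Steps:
O = 5/2 (O = (½)*5 = 5/2 ≈ 2.5000)
G(s) = 20 + s
Y = -13/4 (Y = -7 + (3*(5/2))/2 = -7 + (½)*(15/2) = -7 + 15/4 = -13/4 ≈ -3.2500)
G(1)*Y = (20 + 1)*(-13/4) = 21*(-13/4) = -273/4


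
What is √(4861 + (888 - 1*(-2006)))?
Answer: √7755 ≈ 88.063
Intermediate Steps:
√(4861 + (888 - 1*(-2006))) = √(4861 + (888 + 2006)) = √(4861 + 2894) = √7755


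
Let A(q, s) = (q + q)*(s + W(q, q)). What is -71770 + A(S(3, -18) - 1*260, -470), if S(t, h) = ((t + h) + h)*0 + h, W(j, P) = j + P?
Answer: 498686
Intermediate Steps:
W(j, P) = P + j
S(t, h) = h (S(t, h) = ((h + t) + h)*0 + h = (t + 2*h)*0 + h = 0 + h = h)
A(q, s) = 2*q*(s + 2*q) (A(q, s) = (q + q)*(s + (q + q)) = (2*q)*(s + 2*q) = 2*q*(s + 2*q))
-71770 + A(S(3, -18) - 1*260, -470) = -71770 + 2*(-18 - 1*260)*(-470 + 2*(-18 - 1*260)) = -71770 + 2*(-18 - 260)*(-470 + 2*(-18 - 260)) = -71770 + 2*(-278)*(-470 + 2*(-278)) = -71770 + 2*(-278)*(-470 - 556) = -71770 + 2*(-278)*(-1026) = -71770 + 570456 = 498686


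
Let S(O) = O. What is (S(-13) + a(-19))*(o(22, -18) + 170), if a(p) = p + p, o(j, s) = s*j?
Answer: 11526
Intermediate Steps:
o(j, s) = j*s
a(p) = 2*p
(S(-13) + a(-19))*(o(22, -18) + 170) = (-13 + 2*(-19))*(22*(-18) + 170) = (-13 - 38)*(-396 + 170) = -51*(-226) = 11526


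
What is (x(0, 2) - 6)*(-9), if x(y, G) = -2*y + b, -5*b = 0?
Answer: 54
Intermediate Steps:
b = 0 (b = -⅕*0 = 0)
x(y, G) = -2*y (x(y, G) = -2*y + 0 = -2*y)
(x(0, 2) - 6)*(-9) = (-2*0 - 6)*(-9) = (0 - 6)*(-9) = -6*(-9) = 54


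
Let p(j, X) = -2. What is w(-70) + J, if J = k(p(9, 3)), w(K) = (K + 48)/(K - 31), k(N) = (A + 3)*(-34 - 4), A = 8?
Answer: -42196/101 ≈ -417.78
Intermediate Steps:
k(N) = -418 (k(N) = (8 + 3)*(-34 - 4) = 11*(-38) = -418)
w(K) = (48 + K)/(-31 + K)
J = -418
w(-70) + J = (48 - 70)/(-31 - 70) - 418 = -22/(-101) - 418 = -1/101*(-22) - 418 = 22/101 - 418 = -42196/101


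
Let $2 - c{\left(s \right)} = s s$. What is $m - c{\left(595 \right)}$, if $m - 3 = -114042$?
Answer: $239984$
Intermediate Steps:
$m = -114039$ ($m = 3 - 114042 = -114039$)
$c{\left(s \right)} = 2 - s^{2}$ ($c{\left(s \right)} = 2 - s s = 2 - s^{2}$)
$m - c{\left(595 \right)} = -114039 - \left(2 - 595^{2}\right) = -114039 - \left(2 - 354025\right) = -114039 - -354023 = -114039 + 354023 = 239984$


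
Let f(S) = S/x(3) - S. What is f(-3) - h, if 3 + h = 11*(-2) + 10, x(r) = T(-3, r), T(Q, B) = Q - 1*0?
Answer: 19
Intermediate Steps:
T(Q, B) = Q (T(Q, B) = Q + 0 = Q)
x(r) = -3
f(S) = -4*S/3 (f(S) = S/(-3) - S = S*(-1/3) - S = -S/3 - S = -4*S/3)
h = -15 (h = -3 + (11*(-2) + 10) = -3 + (-22 + 10) = -3 - 12 = -15)
f(-3) - h = -4/3*(-3) - 1*(-15) = 4 + 15 = 19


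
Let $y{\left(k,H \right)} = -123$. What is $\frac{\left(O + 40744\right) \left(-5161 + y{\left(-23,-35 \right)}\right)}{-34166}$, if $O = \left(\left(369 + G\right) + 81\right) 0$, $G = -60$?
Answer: $\frac{9785968}{1553} \approx 6301.3$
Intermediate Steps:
$O = 0$ ($O = \left(\left(369 - 60\right) + 81\right) 0 = \left(309 + 81\right) 0 = 390 \cdot 0 = 0$)
$\frac{\left(O + 40744\right) \left(-5161 + y{\left(-23,-35 \right)}\right)}{-34166} = \frac{\left(0 + 40744\right) \left(-5161 - 123\right)}{-34166} = 40744 \left(-5284\right) \left(- \frac{1}{34166}\right) = \left(-215291296\right) \left(- \frac{1}{34166}\right) = \frac{9785968}{1553}$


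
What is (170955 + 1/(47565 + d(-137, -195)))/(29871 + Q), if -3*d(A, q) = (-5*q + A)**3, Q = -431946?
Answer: -33526428222344/78851970562425 ≈ -0.42518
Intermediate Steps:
d(A, q) = -(A - 5*q)**3/3 (d(A, q) = -(-5*q + A)**3/3 = -(A - 5*q)**3/3)
(170955 + 1/(47565 + d(-137, -195)))/(29871 + Q) = (170955 + 1/(47565 - (-137 - 5*(-195))**3/3))/(29871 - 431946) = (170955 + 1/(47565 - (-137 + 975)**3/3))/(-402075) = (170955 + 1/(47565 - 1/3*838**3))*(-1/402075) = (170955 + 1/(47565 - 1/3*588480472))*(-1/402075) = (170955 + 1/(47565 - 588480472/3))*(-1/402075) = (170955 + 1/(-588337777/3))*(-1/402075) = (170955 - 3/588337777)*(-1/402075) = (100579284667032/588337777)*(-1/402075) = -33526428222344/78851970562425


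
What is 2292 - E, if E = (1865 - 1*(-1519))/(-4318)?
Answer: 4950120/2159 ≈ 2292.8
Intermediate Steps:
E = -1692/2159 (E = (1865 + 1519)*(-1/4318) = 3384*(-1/4318) = -1692/2159 ≈ -0.78370)
2292 - E = 2292 - 1*(-1692/2159) = 2292 + 1692/2159 = 4950120/2159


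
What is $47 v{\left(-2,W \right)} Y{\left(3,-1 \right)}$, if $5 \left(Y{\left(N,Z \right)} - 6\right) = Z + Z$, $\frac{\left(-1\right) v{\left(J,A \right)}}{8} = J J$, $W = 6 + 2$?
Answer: $- \frac{42112}{5} \approx -8422.4$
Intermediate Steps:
$W = 8$
$v{\left(J,A \right)} = - 8 J^{2}$ ($v{\left(J,A \right)} = - 8 J J = - 8 J^{2}$)
$Y{\left(N,Z \right)} = 6 + \frac{2 Z}{5}$ ($Y{\left(N,Z \right)} = 6 + \frac{Z + Z}{5} = 6 + \frac{2 Z}{5}$)
$47 v{\left(-2,W \right)} Y{\left(3,-1 \right)} = 47 \left(- 8 \left(-2\right)^{2}\right) \left(6 + \frac{2}{5} \left(-1\right)\right) = 47 \left(\left(-8\right) 4\right) \left(6 - \frac{2}{5}\right) = 47 \left(-32\right) \frac{28}{5} = \left(-1504\right) \frac{28}{5} = - \frac{42112}{5}$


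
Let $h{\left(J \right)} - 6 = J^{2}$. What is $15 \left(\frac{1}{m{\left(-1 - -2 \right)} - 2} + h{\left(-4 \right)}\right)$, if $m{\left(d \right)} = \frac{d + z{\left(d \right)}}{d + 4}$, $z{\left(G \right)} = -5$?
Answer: $\frac{4545}{14} \approx 324.64$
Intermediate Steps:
$m{\left(d \right)} = \frac{-5 + d}{4 + d}$ ($m{\left(d \right)} = \frac{d - 5}{d + 4} = \frac{-5 + d}{4 + d}$)
$h{\left(J \right)} = 6 + J^{2}$
$15 \left(\frac{1}{m{\left(-1 - -2 \right)} - 2} + h{\left(-4 \right)}\right) = 15 \left(\frac{1}{\frac{-5 - -1}{4 - -1} - 2} + \left(6 + \left(-4\right)^{2}\right)\right) = 15 \left(\frac{1}{\frac{-5 + \left(-1 + 2\right)}{4 + \left(-1 + 2\right)} - 2} + \left(6 + 16\right)\right) = 15 \left(\frac{1}{\frac{-5 + 1}{4 + 1} - 2} + 22\right) = 15 \left(\frac{1}{\frac{1}{5} \left(-4\right) - 2} + 22\right) = 15 \left(\frac{1}{- \frac{4}{5} - 2} + 22\right) = 15 \left(\frac{1}{- \frac{14}{5}} + 22\right) = 15 \left(- \frac{5}{14} + 22\right) = 15 \cdot \frac{303}{14} = \frac{4545}{14}$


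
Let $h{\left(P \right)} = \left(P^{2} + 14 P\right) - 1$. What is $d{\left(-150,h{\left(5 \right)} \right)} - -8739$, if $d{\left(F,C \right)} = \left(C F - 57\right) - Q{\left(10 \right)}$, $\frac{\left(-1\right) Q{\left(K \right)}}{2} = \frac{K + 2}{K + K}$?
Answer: $- \frac{27084}{5} \approx -5416.8$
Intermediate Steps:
$h{\left(P \right)} = -1 + P^{2} + 14 P$
$Q{\left(K \right)} = - \frac{2 + K}{K}$ ($Q{\left(K \right)} = - 2 \frac{K + 2}{K + K} = - 2 \frac{2 + K}{2 K} = - \frac{2 + K}{K}$)
$d{\left(F,C \right)} = - \frac{279}{5} + C F$ ($d{\left(F,C \right)} = \left(C F - 57\right) - \frac{-2 - 10}{10} = \left(-57 + C F\right) - \frac{-2 - 10}{10} = \left(-57 + C F\right) - \frac{1}{10} \left(-12\right) = \left(-57 + C F\right) - - \frac{6}{5} = \left(-57 + C F\right) + \frac{6}{5} = - \frac{279}{5} + C F$)
$d{\left(-150,h{\left(5 \right)} \right)} - -8739 = \left(- \frac{279}{5} + \left(-1 + 5^{2} + 14 \cdot 5\right) \left(-150\right)\right) - -8739 = \left(- \frac{279}{5} + \left(-1 + 25 + 70\right) \left(-150\right)\right) + 8739 = \left(- \frac{279}{5} + 94 \left(-150\right)\right) + 8739 = \left(- \frac{279}{5} - 14100\right) + 8739 = - \frac{70779}{5} + 8739 = - \frac{27084}{5}$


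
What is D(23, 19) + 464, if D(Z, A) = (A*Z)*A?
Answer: 8767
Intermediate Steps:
D(Z, A) = Z*A²
D(23, 19) + 464 = 23*19² + 464 = 23*361 + 464 = 8303 + 464 = 8767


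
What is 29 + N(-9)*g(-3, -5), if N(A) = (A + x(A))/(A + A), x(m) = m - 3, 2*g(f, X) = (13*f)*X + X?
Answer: 839/6 ≈ 139.83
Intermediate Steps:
g(f, X) = X/2 + 13*X*f/2 (g(f, X) = ((13*f)*X + X)/2 = (13*X*f + X)/2 = (X + 13*X*f)/2 = X/2 + 13*X*f/2)
x(m) = -3 + m
N(A) = (-3 + 2*A)/(2*A) (N(A) = (A + (-3 + A))/(A + A) = (-3 + 2*A)/((2*A)) = (-3 + 2*A)*(1/(2*A)) = (-3 + 2*A)/(2*A))
29 + N(-9)*g(-3, -5) = 29 + ((-3/2 - 9)/(-9))*((½)*(-5)*(1 + 13*(-3))) = 29 + (-⅑*(-21/2))*((½)*(-5)*(1 - 39)) = 29 + 7*((½)*(-5)*(-38))/6 = 29 + (7/6)*95 = 29 + 665/6 = 839/6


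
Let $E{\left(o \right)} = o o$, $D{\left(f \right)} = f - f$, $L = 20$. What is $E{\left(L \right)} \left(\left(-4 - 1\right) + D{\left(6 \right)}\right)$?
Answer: $-2000$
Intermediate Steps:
$D{\left(f \right)} = 0$
$E{\left(o \right)} = o^{2}$
$E{\left(L \right)} \left(\left(-4 - 1\right) + D{\left(6 \right)}\right) = 20^{2} \left(\left(-4 - 1\right) + 0\right) = 400 \left(-5 + 0\right) = 400 \left(-5\right) = -2000$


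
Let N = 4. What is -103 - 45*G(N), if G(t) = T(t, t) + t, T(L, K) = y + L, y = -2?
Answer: -373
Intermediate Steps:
T(L, K) = -2 + L
G(t) = -2 + 2*t (G(t) = (-2 + t) + t = -2 + 2*t)
-103 - 45*G(N) = -103 - 45*(-2 + 2*4) = -103 - 45*(-2 + 8) = -103 - 45*6 = -103 - 270 = -373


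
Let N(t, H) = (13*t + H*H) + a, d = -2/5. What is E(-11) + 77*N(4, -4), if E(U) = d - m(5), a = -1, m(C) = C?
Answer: 25768/5 ≈ 5153.6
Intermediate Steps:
d = -⅖ (d = -2*⅕ = -⅖ ≈ -0.40000)
N(t, H) = -1 + H² + 13*t (N(t, H) = (13*t + H*H) - 1 = (13*t + H²) - 1 = (H² + 13*t) - 1 = -1 + H² + 13*t)
E(U) = -27/5 (E(U) = -⅖ - 1*5 = -⅖ - 5 = -27/5)
E(-11) + 77*N(4, -4) = -27/5 + 77*(-1 + (-4)² + 13*4) = -27/5 + 77*(-1 + 16 + 52) = -27/5 + 77*67 = -27/5 + 5159 = 25768/5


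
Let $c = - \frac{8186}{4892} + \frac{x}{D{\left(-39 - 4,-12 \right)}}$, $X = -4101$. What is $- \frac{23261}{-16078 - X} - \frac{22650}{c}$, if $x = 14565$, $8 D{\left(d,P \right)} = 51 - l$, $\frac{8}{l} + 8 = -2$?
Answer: $- \frac{19819412661401}{2436428946743} \approx -8.1346$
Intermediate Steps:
$l = - \frac{4}{5}$ ($l = \frac{8}{-8 - 2} = \frac{8}{-10} = 8 \left(- \frac{1}{10}\right) = - \frac{4}{5} \approx -0.8$)
$D{\left(d,P \right)} = \frac{259}{40}$ ($D{\left(d,P \right)} = \frac{51 - - \frac{4}{5}}{8} = \frac{51 + \frac{4}{5}}{8} = \frac{1}{8} \cdot \frac{259}{5} = \frac{259}{40}$)
$c = \frac{1423979513}{633514}$ ($c = - \frac{8186}{4892} + \frac{14565}{\frac{259}{40}} = \left(-8186\right) \frac{1}{4892} + 14565 \cdot \frac{40}{259} = - \frac{4093}{2446} + \frac{582600}{259} = \frac{1423979513}{633514} \approx 2247.7$)
$- \frac{23261}{-16078 - X} - \frac{22650}{c} = - \frac{23261}{-16078 - -4101} - \frac{22650}{\frac{1423979513}{633514}} = - \frac{23261}{-16078 + 4101} - \frac{14349092100}{1423979513} = - \frac{23261}{-11977} - \frac{14349092100}{1423979513} = \left(-23261\right) \left(- \frac{1}{11977}\right) - \frac{14349092100}{1423979513} = \frac{3323}{1711} - \frac{14349092100}{1423979513} = - \frac{19819412661401}{2436428946743}$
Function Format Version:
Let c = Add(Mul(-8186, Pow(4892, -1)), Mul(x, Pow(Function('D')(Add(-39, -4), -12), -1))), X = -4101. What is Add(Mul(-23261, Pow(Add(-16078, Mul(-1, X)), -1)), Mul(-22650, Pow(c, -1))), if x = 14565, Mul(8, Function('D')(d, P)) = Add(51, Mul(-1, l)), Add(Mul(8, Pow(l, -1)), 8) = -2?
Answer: Rational(-19819412661401, 2436428946743) ≈ -8.1346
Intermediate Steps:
l = Rational(-4, 5) (l = Mul(8, Pow(Add(-8, -2), -1)) = Mul(8, Pow(-10, -1)) = Mul(8, Rational(-1, 10)) = Rational(-4, 5) ≈ -0.80000)
Function('D')(d, P) = Rational(259, 40) (Function('D')(d, P) = Mul(Rational(1, 8), Add(51, Mul(-1, Rational(-4, 5)))) = Mul(Rational(1, 8), Add(51, Rational(4, 5))) = Mul(Rational(1, 8), Rational(259, 5)) = Rational(259, 40))
c = Rational(1423979513, 633514) (c = Add(Mul(-8186, Pow(4892, -1)), Mul(14565, Pow(Rational(259, 40), -1))) = Add(Mul(-8186, Rational(1, 4892)), Mul(14565, Rational(40, 259))) = Add(Rational(-4093, 2446), Rational(582600, 259)) = Rational(1423979513, 633514) ≈ 2247.7)
Add(Mul(-23261, Pow(Add(-16078, Mul(-1, X)), -1)), Mul(-22650, Pow(c, -1))) = Add(Mul(-23261, Pow(Add(-16078, Mul(-1, -4101)), -1)), Mul(-22650, Pow(Rational(1423979513, 633514), -1))) = Add(Mul(-23261, Pow(Add(-16078, 4101), -1)), Mul(-22650, Rational(633514, 1423979513))) = Add(Mul(-23261, Pow(-11977, -1)), Rational(-14349092100, 1423979513)) = Add(Mul(-23261, Rational(-1, 11977)), Rational(-14349092100, 1423979513)) = Add(Rational(3323, 1711), Rational(-14349092100, 1423979513)) = Rational(-19819412661401, 2436428946743)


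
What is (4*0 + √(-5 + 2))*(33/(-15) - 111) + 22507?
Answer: 22507 - 566*I*√3/5 ≈ 22507.0 - 196.07*I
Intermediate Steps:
(4*0 + √(-5 + 2))*(33/(-15) - 111) + 22507 = (0 + √(-3))*(33*(-1/15) - 111) + 22507 = (0 + I*√3)*(-11/5 - 111) + 22507 = (I*√3)*(-566/5) + 22507 = -566*I*√3/5 + 22507 = 22507 - 566*I*√3/5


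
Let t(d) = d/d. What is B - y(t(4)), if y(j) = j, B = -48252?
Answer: -48253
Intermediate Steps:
t(d) = 1
B - y(t(4)) = -48252 - 1*1 = -48252 - 1 = -48253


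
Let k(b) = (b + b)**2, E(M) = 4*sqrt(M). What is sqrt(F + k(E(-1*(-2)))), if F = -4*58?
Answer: 2*I*sqrt(26) ≈ 10.198*I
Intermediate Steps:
F = -232
k(b) = 4*b**2 (k(b) = (2*b)**2 = 4*b**2)
sqrt(F + k(E(-1*(-2)))) = sqrt(-232 + 4*(4*sqrt(-1*(-2)))**2) = sqrt(-232 + 4*(4*sqrt(2))**2) = sqrt(-232 + 4*32) = sqrt(-232 + 128) = sqrt(-104) = 2*I*sqrt(26)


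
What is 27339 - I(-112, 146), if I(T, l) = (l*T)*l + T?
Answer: 2414843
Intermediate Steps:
I(T, l) = T + T*l² (I(T, l) = (T*l)*l + T = T*l² + T = T + T*l²)
27339 - I(-112, 146) = 27339 - (-112)*(1 + 146²) = 27339 - (-112)*(1 + 21316) = 27339 - (-112)*21317 = 27339 - 1*(-2387504) = 27339 + 2387504 = 2414843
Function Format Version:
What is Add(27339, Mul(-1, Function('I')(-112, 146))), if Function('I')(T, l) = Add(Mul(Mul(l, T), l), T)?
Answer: 2414843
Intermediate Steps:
Function('I')(T, l) = Add(T, Mul(T, Pow(l, 2))) (Function('I')(T, l) = Add(Mul(Mul(T, l), l), T) = Add(Mul(T, Pow(l, 2)), T) = Add(T, Mul(T, Pow(l, 2))))
Add(27339, Mul(-1, Function('I')(-112, 146))) = Add(27339, Mul(-1, Mul(-112, Add(1, Pow(146, 2))))) = Add(27339, Mul(-1, Mul(-112, Add(1, 21316)))) = Add(27339, Mul(-1, Mul(-112, 21317))) = Add(27339, Mul(-1, -2387504)) = Add(27339, 2387504) = 2414843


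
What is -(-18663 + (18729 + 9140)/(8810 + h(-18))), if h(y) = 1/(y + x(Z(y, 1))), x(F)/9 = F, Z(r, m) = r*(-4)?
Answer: 103567710093/5550301 ≈ 18660.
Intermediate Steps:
Z(r, m) = -4*r
x(F) = 9*F
h(y) = -1/(35*y) (h(y) = 1/(y + 9*(-4*y)) = 1/(y - 36*y) = 1/(-35*y) = -1/(35*y))
-(-18663 + (18729 + 9140)/(8810 + h(-18))) = -(-18663 + (18729 + 9140)/(8810 - 1/35/(-18))) = -(-18663 + 27869/(8810 - 1/35*(-1/18))) = -(-18663 + 27869/(8810 + 1/630)) = -(-18663 + 27869/(5550301/630)) = -(-18663 + 27869*(630/5550301)) = -(-18663 + 17557470/5550301) = -1*(-103567710093/5550301) = 103567710093/5550301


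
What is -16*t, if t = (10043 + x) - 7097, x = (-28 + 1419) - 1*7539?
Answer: 51232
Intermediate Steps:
x = -6148 (x = 1391 - 7539 = -6148)
t = -3202 (t = (10043 - 6148) - 7097 = 3895 - 7097 = -3202)
-16*t = -16*(-3202) = 51232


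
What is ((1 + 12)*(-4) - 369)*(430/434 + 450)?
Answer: -41201165/217 ≈ -1.8987e+5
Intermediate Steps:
((1 + 12)*(-4) - 369)*(430/434 + 450) = (13*(-4) - 369)*(430*(1/434) + 450) = (-52 - 369)*(215/217 + 450) = -421*97865/217 = -41201165/217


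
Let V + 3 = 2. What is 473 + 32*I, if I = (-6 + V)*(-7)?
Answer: 2041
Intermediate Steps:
V = -1 (V = -3 + 2 = -1)
I = 49 (I = (-6 - 1)*(-7) = -7*(-7) = 49)
473 + 32*I = 473 + 32*49 = 473 + 1568 = 2041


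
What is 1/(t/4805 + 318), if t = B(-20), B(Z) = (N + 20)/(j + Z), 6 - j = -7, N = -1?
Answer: 33635/10695911 ≈ 0.0031447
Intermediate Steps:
j = 13 (j = 6 - 1*(-7) = 6 + 7 = 13)
B(Z) = 19/(13 + Z) (B(Z) = (-1 + 20)/(13 + Z) = 19/(13 + Z))
t = -19/7 (t = 19/(13 - 20) = 19/(-7) = 19*(-⅐) = -19/7 ≈ -2.7143)
1/(t/4805 + 318) = 1/(-19/7/4805 + 318) = 1/(-19/7*1/4805 + 318) = 1/(-19/33635 + 318) = 1/(10695911/33635) = 33635/10695911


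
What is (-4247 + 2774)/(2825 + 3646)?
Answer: -491/2157 ≈ -0.22763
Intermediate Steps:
(-4247 + 2774)/(2825 + 3646) = -1473/6471 = -1473*1/6471 = -491/2157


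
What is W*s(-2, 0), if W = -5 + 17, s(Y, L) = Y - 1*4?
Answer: -72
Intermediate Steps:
s(Y, L) = -4 + Y (s(Y, L) = Y - 4 = -4 + Y)
W = 12
W*s(-2, 0) = 12*(-4 - 2) = 12*(-6) = -72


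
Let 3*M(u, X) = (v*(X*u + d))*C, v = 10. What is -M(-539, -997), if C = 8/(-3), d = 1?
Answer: 14330240/3 ≈ 4.7767e+6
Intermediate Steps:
C = -8/3 (C = 8*(-⅓) = -8/3 ≈ -2.6667)
M(u, X) = -80/9 - 80*X*u/9 (M(u, X) = ((10*(X*u + 1))*(-8/3))/3 = ((10*(1 + X*u))*(-8/3))/3 = ((10 + 10*X*u)*(-8/3))/3 = (-80/3 - 80*X*u/3)/3 = -80/9 - 80*X*u/9)
-M(-539, -997) = -(-80/9 - 80/9*(-997)*(-539)) = -(-80/9 - 42990640/9) = -1*(-14330240/3) = 14330240/3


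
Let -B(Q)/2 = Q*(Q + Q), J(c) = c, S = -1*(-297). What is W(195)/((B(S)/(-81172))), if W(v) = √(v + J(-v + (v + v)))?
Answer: 20293*√390/88209 ≈ 4.5432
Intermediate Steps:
S = 297
B(Q) = -4*Q² (B(Q) = -2*Q*(Q + Q) = -2*Q*2*Q = -4*Q²)
W(v) = √2*√v (W(v) = √(v + (-v + (v + v))) = √(v + (-v + 2*v)) = √(v + v) = √(2*v) = √2*√v)
W(195)/((B(S)/(-81172))) = (√2*√195)/((-4*297²/(-81172))) = √390/((-4*88209*(-1/81172))) = √390/((-352836*(-1/81172))) = √390/(88209/20293) = √390*(20293/88209) = 20293*√390/88209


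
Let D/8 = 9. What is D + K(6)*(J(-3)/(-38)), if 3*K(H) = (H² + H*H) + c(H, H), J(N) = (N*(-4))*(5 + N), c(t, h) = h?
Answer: 1056/19 ≈ 55.579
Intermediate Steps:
J(N) = -4*N*(5 + N) (J(N) = (-4*N)*(5 + N) = -4*N*(5 + N))
D = 72 (D = 8*9 = 72)
K(H) = H/3 + 2*H²/3 (K(H) = ((H² + H*H) + H)/3 = ((H² + H²) + H)/3 = (2*H² + H)/3 = (H + 2*H²)/3 = H/3 + 2*H²/3)
D + K(6)*(J(-3)/(-38)) = 72 + ((⅓)*6*(1 + 2*6))*(-4*(-3)*(5 - 3)/(-38)) = 72 + ((⅓)*6*(1 + 12))*(-4*(-3)*2*(-1/38)) = 72 + ((⅓)*6*13)*(24*(-1/38)) = 72 + 26*(-12/19) = 72 - 312/19 = 1056/19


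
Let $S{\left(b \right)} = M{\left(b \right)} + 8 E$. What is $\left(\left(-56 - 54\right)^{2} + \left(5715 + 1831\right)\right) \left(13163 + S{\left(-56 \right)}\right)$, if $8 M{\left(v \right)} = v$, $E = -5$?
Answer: $257676936$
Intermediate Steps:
$M{\left(v \right)} = \frac{v}{8}$
$S{\left(b \right)} = -40 + \frac{b}{8}$ ($S{\left(b \right)} = \frac{b}{8} + 8 \left(-5\right) = \frac{b}{8} - 40 = -40 + \frac{b}{8}$)
$\left(\left(-56 - 54\right)^{2} + \left(5715 + 1831\right)\right) \left(13163 + S{\left(-56 \right)}\right) = \left(\left(-56 - 54\right)^{2} + \left(5715 + 1831\right)\right) \left(13163 + \left(-40 + \frac{1}{8} \left(-56\right)\right)\right) = \left(\left(-110\right)^{2} + 7546\right) \left(13163 - 47\right) = \left(12100 + 7546\right) \left(13163 - 47\right) = 19646 \cdot 13116 = 257676936$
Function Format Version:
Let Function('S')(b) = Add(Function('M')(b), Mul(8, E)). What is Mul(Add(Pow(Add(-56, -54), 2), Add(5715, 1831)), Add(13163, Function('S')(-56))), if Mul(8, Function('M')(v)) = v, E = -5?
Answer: 257676936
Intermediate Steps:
Function('M')(v) = Mul(Rational(1, 8), v)
Function('S')(b) = Add(-40, Mul(Rational(1, 8), b)) (Function('S')(b) = Add(Mul(Rational(1, 8), b), Mul(8, -5)) = Add(Mul(Rational(1, 8), b), -40) = Add(-40, Mul(Rational(1, 8), b)))
Mul(Add(Pow(Add(-56, -54), 2), Add(5715, 1831)), Add(13163, Function('S')(-56))) = Mul(Add(Pow(Add(-56, -54), 2), Add(5715, 1831)), Add(13163, Add(-40, Mul(Rational(1, 8), -56)))) = Mul(Add(Pow(-110, 2), 7546), Add(13163, Add(-40, -7))) = Mul(Add(12100, 7546), Add(13163, -47)) = Mul(19646, 13116) = 257676936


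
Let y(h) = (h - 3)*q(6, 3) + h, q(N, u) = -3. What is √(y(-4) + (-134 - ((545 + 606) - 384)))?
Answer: 2*I*√221 ≈ 29.732*I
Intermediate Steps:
y(h) = 9 - 2*h (y(h) = (h - 3)*(-3) + h = (-3 + h)*(-3) + h = (9 - 3*h) + h = 9 - 2*h)
√(y(-4) + (-134 - ((545 + 606) - 384))) = √((9 - 2*(-4)) + (-134 - ((545 + 606) - 384))) = √((9 + 8) + (-134 - (1151 - 384))) = √(17 + (-134 - 1*767)) = √(17 + (-134 - 767)) = √(17 - 901) = √(-884) = 2*I*√221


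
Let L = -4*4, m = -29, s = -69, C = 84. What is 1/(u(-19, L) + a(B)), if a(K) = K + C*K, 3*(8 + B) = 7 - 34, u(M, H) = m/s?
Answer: -69/99676 ≈ -0.00069224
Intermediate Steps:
L = -16
u(M, H) = 29/69 (u(M, H) = -29/(-69) = -29*(-1/69) = 29/69)
B = -17 (B = -8 + (7 - 34)/3 = -8 + (1/3)*(-27) = -8 - 9 = -17)
a(K) = 85*K (a(K) = K + 84*K = 85*K)
1/(u(-19, L) + a(B)) = 1/(29/69 + 85*(-17)) = 1/(29/69 - 1445) = 1/(-99676/69) = -69/99676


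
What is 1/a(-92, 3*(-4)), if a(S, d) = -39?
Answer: -1/39 ≈ -0.025641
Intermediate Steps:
1/a(-92, 3*(-4)) = 1/(-39) = -1/39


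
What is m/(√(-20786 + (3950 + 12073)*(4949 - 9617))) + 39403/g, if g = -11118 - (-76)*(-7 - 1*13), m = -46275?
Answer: -39403/12638 + 9255*I*√2992646/2992646 ≈ -3.1178 + 5.3499*I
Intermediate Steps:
g = -12638 (g = -11118 - (-76)*(-7 - 13) = -11118 - (-76)*(-20) = -11118 - 1*1520 = -11118 - 1520 = -12638)
m/(√(-20786 + (3950 + 12073)*(4949 - 9617))) + 39403/g = -46275/√(-20786 + (3950 + 12073)*(4949 - 9617)) + 39403/(-12638) = -46275/√(-20786 + 16023*(-4668)) + 39403*(-1/12638) = -46275/√(-20786 - 74795364) - 39403/12638 = -46275*(-I*√2992646/14963230) - 39403/12638 = -(-9255)*I*√2992646/2992646 - 39403/12638 = 9255*I*√2992646/2992646 - 39403/12638 = -39403/12638 + 9255*I*√2992646/2992646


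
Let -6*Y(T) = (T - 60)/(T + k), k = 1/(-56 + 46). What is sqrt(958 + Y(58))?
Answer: 2*sqrt(80290702)/579 ≈ 30.952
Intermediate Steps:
k = -1/10 (k = 1/(-10) = -1/10 ≈ -0.10000)
Y(T) = -(-60 + T)/(6*(-1/10 + T)) (Y(T) = -(T - 60)/(6*(T - 1/10)) = -(-60 + T)/(6*(-1/10 + T)))
sqrt(958 + Y(58)) = sqrt(958 + 5*(60 - 1*58)/(3*(-1 + 10*58))) = sqrt(958 + 5*(60 - 58)/(3*(-1 + 580))) = sqrt(958 + (5/3)*2/579) = sqrt(958 + (5/3)*(1/579)*2) = sqrt(958 + 10/1737) = sqrt(1664056/1737) = 2*sqrt(80290702)/579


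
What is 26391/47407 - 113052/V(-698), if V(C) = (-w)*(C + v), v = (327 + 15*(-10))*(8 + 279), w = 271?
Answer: 363679854225/643662426997 ≈ 0.56502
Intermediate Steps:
v = 50799 (v = (327 - 150)*287 = 177*287 = 50799)
V(C) = -13766529 - 271*C (V(C) = (-1*271)*(C + 50799) = -271*(50799 + C) = -13766529 - 271*C)
26391/47407 - 113052/V(-698) = 26391/47407 - 113052/(-13766529 - 271*(-698)) = 26391*(1/47407) - 113052/(-13766529 + 189158) = 26391/47407 - 113052/(-13577371) = 26391/47407 - 113052*(-1/13577371) = 26391/47407 + 113052/13577371 = 363679854225/643662426997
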